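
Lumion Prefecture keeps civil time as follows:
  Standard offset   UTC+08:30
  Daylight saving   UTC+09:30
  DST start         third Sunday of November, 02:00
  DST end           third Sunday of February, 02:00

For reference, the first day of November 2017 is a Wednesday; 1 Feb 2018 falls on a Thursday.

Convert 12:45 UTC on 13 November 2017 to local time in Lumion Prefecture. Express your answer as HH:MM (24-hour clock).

21:15

1 November 2017 is a Wednesday, so the first Sunday is November 5 and the third is November 19.
1 February 2018 is a Thursday, so the first Sunday is February 4 and the third is February 18.
At the standard offset (UTC+08:30), 12:45 UTC + 8h30m = 21:15 Lumion Prefecture standard time.
Daylight saving runs 19 November 2017 – 18 February 2018; the standard-time date in Lumion Prefecture, 13 November 2017, is outside that window, so Lumion Prefecture is on standard time at UTC+08:30.
12:45 UTC + 8h30m = 21:15 local.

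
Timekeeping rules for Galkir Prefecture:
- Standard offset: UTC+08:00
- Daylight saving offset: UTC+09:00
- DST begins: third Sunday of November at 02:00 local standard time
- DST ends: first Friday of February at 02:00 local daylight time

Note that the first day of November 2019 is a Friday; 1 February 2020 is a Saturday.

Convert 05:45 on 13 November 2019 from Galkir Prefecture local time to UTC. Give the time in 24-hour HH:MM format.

1 November 2019 is a Friday, so the first Sunday is November 3 and the third is November 17.
1 February 2020 is a Saturday, so the first Friday is February 7.
Daylight saving runs 17 November 2019 – 7 February 2020; 13 November 2019 is outside that window, so Galkir Prefecture is on standard time at UTC+08:00.
05:45 local − 8h = 21:45 UTC (rolling into the previous day, 12 November 2019).

21:45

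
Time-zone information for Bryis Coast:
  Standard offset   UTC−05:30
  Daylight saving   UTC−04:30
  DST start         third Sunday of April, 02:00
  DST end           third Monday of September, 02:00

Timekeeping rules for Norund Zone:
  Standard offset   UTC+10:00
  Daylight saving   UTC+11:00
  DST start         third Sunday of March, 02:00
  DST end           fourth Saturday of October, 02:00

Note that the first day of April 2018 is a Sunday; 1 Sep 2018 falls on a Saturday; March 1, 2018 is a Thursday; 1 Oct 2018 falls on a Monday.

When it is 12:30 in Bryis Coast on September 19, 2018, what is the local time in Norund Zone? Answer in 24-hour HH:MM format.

05:00

1 April 2018 is a Sunday, so the first Sunday is April 1 and the third is April 15.
1 September 2018 is a Saturday, so the first Monday is September 3 and the third is September 17.
September 19, 2018 does not fall between 15 April and 17 September, so daylight saving is not in effect and Bryis Coast is at UTC−05:30.
12:30 Bryis Coast + 5h30m = 18:00 UTC.
1 March 2018 is a Thursday, so the first Sunday is March 4 and the third is March 18.
1 October 2018 is a Monday, so the first Saturday is October 6 and the fourth is October 27.
At the standard offset (UTC+10:00), 18:00 UTC + 10h = 04:00 Norund Zone standard time (rolling into the next day, 20 September 2018).
Daylight saving runs 18 March – 27 October; the standard-time date in Norund Zone, September 20, 2018, is inside that window, so Norund Zone is at UTC+11:00.
18:00 UTC + 11h = 05:00 Norund Zone (rolling into the next day, 20 September 2018).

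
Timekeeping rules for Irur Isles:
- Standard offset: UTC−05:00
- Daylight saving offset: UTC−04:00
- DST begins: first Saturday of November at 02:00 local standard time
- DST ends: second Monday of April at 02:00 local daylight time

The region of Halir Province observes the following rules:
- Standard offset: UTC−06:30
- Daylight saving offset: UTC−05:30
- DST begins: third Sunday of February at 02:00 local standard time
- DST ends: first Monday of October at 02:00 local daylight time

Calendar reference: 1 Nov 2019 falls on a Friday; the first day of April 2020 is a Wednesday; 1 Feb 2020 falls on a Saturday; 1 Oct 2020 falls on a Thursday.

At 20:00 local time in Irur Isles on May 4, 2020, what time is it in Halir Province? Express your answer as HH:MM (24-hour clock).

19:30

1 November 2019 is a Friday, so the first Saturday is November 2.
1 April 2020 is a Wednesday, so the first Monday is April 6 and the second is April 13.
Daylight saving runs 2 November 2019 – 13 April 2020; May 4, 2020 is outside that window, so Irur Isles is on standard time at UTC−05:00.
20:00 Irur Isles + 5h = 01:00 UTC (rolling into the next day, 5 May 2020).
1 February 2020 is a Saturday, so the first Sunday is February 2 and the third is February 16.
1 October 2020 is a Thursday, so the first Monday is October 5.
At the standard offset (UTC−06:30), 01:00 UTC − 6h30m = 18:30 Halir Province standard time (rolling into the previous day, 4 May 2020).
The standard-time date in Halir Province, May 4, 2020, falls between 16 February and 5 October, so daylight saving is in effect and Halir Province is at UTC−05:30.
01:00 UTC − 5h30m = 19:30 Halir Province (rolling into the previous day, 4 May 2020).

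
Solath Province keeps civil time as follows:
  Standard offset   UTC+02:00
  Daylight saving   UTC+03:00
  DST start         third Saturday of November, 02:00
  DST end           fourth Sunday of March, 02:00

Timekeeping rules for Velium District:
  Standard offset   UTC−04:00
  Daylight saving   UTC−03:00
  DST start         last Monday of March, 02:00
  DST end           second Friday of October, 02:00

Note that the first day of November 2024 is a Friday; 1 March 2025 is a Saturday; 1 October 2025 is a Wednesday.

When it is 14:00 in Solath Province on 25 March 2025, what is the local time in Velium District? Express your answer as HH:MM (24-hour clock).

1 November 2024 is a Friday, so the first Saturday is November 2 and the third is November 16.
1 March 2025 is a Saturday, so the first Sunday is March 2 and the fourth is March 23.
Daylight saving runs 16 November 2024 – 23 March 2025; 25 March 2025 is outside that window, so Solath Province is on standard time at UTC+02:00.
14:00 Solath Province − 2h = 12:00 UTC.
1 March 2025 is a Saturday, so Mondays fall on 3, 10, 17, 24, 31; the last is March 31.
1 October 2025 is a Wednesday, so the first Friday is October 3 and the second is October 10.
At the standard offset (UTC−04:00), 12:00 UTC − 4h = 08:00 Velium District standard time.
Daylight saving runs 31 March – 10 October; the standard-time date in Velium District, 25 March 2025, is outside that window, so Velium District is on standard time at UTC−04:00.
12:00 UTC − 4h = 08:00 Velium District.

08:00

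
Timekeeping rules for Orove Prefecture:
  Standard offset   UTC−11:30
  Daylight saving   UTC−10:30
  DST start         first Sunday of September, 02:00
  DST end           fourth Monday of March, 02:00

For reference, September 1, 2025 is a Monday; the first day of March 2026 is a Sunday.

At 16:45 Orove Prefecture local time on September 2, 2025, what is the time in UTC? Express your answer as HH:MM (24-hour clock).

1 September 2025 is a Monday, so the first Sunday is September 7.
1 March 2026 is a Sunday, so the first Monday is March 2 and the fourth is March 23.
September 2, 2025 is outside the daylight-saving period (7 September 2025 – 23 March 2026), so Orove Prefecture is on standard time, UTC−11:30.
16:45 local + 11h30m = 04:15 UTC (rolling into the next day, 3 September 2025).

04:15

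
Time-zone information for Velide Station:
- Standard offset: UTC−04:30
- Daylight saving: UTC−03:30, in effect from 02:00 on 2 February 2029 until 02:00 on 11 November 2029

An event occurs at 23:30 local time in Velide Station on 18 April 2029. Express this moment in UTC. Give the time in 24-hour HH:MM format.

18 April 2029 lies within the daylight-saving period (2 February – 11 November), so Velide Station is on daylight time, UTC−03:30.
23:30 local + 3h30m = 03:00 UTC (rolling into the next day, 19 April 2029).

03:00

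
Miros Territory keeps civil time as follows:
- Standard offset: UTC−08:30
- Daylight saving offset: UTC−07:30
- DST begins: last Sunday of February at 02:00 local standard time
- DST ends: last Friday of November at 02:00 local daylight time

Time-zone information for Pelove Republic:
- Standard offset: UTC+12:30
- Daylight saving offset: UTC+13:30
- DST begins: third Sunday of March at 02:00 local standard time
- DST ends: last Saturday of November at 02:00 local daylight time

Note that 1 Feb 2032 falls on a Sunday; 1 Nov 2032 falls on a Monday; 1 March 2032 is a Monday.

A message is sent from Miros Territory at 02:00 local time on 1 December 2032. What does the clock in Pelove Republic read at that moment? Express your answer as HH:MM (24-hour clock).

1 February 2032 is a Sunday, so Sundays fall on 1, 8, 15, 22, 29; the last is February 29.
1 November 2032 is a Monday, so Fridays fall on 5, 12, 19, 26; the last is November 26.
1 December 2032 is outside the daylight-saving period (29 February – 26 November), so Miros Territory is on standard time, UTC−08:30.
02:00 Miros Territory + 8h30m = 10:30 UTC.
1 March 2032 is a Monday, so the first Sunday is March 7 and the third is March 21.
1 November 2032 is a Monday, so Saturdays fall on 6, 13, 20, 27; the last is November 27.
At the standard offset (UTC+12:30), 10:30 UTC + 12h30m = 23:00 Pelove Republic standard time.
Daylight saving runs 21 March – 27 November; the standard-time date in Pelove Republic, 1 December 2032, is outside that window, so Pelove Republic is on standard time at UTC+12:30.
10:30 UTC + 12h30m = 23:00 Pelove Republic.

23:00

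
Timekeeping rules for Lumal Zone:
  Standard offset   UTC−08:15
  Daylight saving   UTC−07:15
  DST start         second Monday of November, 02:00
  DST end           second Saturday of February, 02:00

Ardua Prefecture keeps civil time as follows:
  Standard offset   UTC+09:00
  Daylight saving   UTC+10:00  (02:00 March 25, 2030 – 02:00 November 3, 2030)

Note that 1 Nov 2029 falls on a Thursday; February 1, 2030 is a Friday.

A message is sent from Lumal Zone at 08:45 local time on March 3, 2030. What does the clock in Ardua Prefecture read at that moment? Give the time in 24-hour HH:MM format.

02:00

1 November 2029 is a Thursday, so the first Monday is November 5 and the second is November 12.
1 February 2030 is a Friday, so the first Saturday is February 2 and the second is February 9.
Daylight saving runs 12 November 2029 – 9 February 2030; March 3, 2030 is outside that window, so Lumal Zone is on standard time at UTC−08:15.
08:45 Lumal Zone + 8h15m = 17:00 UTC.
At the standard offset (UTC+09:00), 17:00 UTC + 9h = 02:00 Ardua Prefecture standard time (rolling into the next day, 4 March 2030).
Daylight saving runs 25 March – 3 November; the standard-time date in Ardua Prefecture, March 4, 2030, is outside that window, so Ardua Prefecture is on standard time at UTC+09:00.
17:00 UTC + 9h = 02:00 Ardua Prefecture (rolling into the next day, 4 March 2030).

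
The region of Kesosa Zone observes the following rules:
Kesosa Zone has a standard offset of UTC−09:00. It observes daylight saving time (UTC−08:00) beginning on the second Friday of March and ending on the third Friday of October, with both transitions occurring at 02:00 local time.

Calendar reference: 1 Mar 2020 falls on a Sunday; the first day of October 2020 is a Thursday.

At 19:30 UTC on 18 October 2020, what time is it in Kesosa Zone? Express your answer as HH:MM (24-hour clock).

10:30

1 March 2020 is a Sunday, so the first Friday is March 6 and the second is March 13.
1 October 2020 is a Thursday, so the first Friday is October 2 and the third is October 16.
At the standard offset (UTC−09:00), 19:30 UTC − 9h = 10:30 Kesosa Zone standard time.
The standard-time date in Kesosa Zone, 18 October 2020, does not fall between 13 March and 16 October, so daylight saving is not in effect and Kesosa Zone is at UTC−09:00.
19:30 UTC − 9h = 10:30 local.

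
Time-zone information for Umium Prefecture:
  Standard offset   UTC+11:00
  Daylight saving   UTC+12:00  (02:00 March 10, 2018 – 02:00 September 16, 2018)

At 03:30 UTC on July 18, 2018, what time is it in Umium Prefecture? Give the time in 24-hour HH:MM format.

At the standard offset (UTC+11:00), 03:30 UTC + 11h = 14:30 Umium Prefecture standard time.
Daylight saving runs 10 March – 16 September; the standard-time date in Umium Prefecture, July 18, 2018, is inside that window, so Umium Prefecture is at UTC+12:00.
03:30 UTC + 12h = 15:30 local.

15:30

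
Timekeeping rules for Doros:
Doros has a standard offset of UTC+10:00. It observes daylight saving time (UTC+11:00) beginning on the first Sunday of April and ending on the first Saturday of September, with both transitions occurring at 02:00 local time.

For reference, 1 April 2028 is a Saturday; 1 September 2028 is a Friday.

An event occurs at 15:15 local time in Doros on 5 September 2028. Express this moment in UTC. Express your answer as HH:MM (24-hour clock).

05:15

1 April 2028 is a Saturday, so the first Sunday is April 2.
1 September 2028 is a Friday, so the first Saturday is September 2.
5 September 2028 is outside the daylight-saving period (2 April – 2 September), so Doros is on standard time, UTC+10:00.
15:15 local − 10h = 05:15 UTC.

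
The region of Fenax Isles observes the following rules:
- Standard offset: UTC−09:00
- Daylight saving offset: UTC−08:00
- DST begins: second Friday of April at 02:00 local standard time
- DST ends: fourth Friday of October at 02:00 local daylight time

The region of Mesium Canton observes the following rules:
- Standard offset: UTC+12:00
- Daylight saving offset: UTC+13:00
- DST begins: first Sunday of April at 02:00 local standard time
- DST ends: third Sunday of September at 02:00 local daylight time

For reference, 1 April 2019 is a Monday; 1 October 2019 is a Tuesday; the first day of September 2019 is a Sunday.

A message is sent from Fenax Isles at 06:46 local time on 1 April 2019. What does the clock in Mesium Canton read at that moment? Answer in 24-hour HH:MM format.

03:46

1 April 2019 is a Monday, so the first Friday is April 5 and the second is April 12.
1 October 2019 is a Tuesday, so the first Friday is October 4 and the fourth is October 25.
Daylight saving runs 12 April – 25 October; 1 April 2019 is outside that window, so Fenax Isles is on standard time at UTC−09:00.
06:46 Fenax Isles + 9h = 15:46 UTC.
1 April 2019 is a Monday, so the first Sunday is April 7.
1 September 2019 is a Sunday, so the first Sunday is September 1 and the third is September 15.
At the standard offset (UTC+12:00), 15:46 UTC + 12h = 03:46 Mesium Canton standard time (rolling into the next day, 2 April 2019).
The standard-time date in Mesium Canton, 2 April 2019, does not fall between 7 April and 15 September, so daylight saving is not in effect and Mesium Canton is at UTC+12:00.
15:46 UTC + 12h = 03:46 Mesium Canton (rolling into the next day, 2 April 2019).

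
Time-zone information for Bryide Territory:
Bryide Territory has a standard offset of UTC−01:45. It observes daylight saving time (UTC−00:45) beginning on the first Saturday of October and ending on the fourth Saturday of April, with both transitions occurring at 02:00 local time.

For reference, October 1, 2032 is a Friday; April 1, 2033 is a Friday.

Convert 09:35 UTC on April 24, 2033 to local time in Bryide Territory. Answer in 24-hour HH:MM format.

07:50

1 October 2032 is a Friday, so the first Saturday is October 2.
1 April 2033 is a Friday, so the first Saturday is April 2 and the fourth is April 23.
At the standard offset (UTC−01:45), 09:35 UTC − 1h45m = 07:50 Bryide Territory standard time.
Daylight saving runs 2 October 2032 – 23 April 2033; the standard-time date in Bryide Territory, April 24, 2033, is outside that window, so Bryide Territory is on standard time at UTC−01:45.
09:35 UTC − 1h45m = 07:50 local.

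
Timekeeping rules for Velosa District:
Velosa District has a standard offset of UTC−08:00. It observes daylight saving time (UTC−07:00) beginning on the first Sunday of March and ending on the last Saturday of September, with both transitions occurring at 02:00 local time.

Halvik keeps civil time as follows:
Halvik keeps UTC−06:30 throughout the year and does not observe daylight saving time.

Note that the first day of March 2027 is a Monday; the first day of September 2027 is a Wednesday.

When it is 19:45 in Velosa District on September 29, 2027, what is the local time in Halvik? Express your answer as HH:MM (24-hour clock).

21:15

1 March 2027 is a Monday, so the first Sunday is March 7.
1 September 2027 is a Wednesday, so Saturdays fall on 4, 11, 18, 25; the last is September 25.
Daylight saving runs 7 March – 25 September; September 29, 2027 is outside that window, so Velosa District is on standard time at UTC−08:00.
19:45 Velosa District + 8h = 03:45 UTC (rolling into the next day, 30 September 2027).
Halvik has no daylight saving, so its offset is UTC−06:30 year-round.
03:45 UTC − 6h30m = 21:15 Halvik (rolling into the previous day, 29 September 2027).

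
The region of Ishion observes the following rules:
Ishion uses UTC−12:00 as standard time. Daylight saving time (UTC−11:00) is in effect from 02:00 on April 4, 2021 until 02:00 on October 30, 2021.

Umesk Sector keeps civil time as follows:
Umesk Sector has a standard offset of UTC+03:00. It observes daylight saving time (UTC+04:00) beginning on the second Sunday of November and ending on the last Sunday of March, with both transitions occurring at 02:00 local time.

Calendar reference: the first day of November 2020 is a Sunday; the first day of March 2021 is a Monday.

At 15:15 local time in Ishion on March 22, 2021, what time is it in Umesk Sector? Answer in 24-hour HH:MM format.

07:15

Daylight saving runs 4 April – 30 October; March 22, 2021 is outside that window, so Ishion is on standard time at UTC−12:00.
15:15 Ishion + 12h = 03:15 UTC (rolling into the next day, 23 March 2021).
1 November 2020 is a Sunday, so the first Sunday is November 1 and the second is November 8.
1 March 2021 is a Monday, so Sundays fall on 7, 14, 21, 28; the last is March 28.
At the standard offset (UTC+03:00), 03:15 UTC + 3h = 06:15 Umesk Sector standard time.
The standard-time date in Umesk Sector, March 23, 2021, falls between 8 November 2020 and 28 March 2021, so daylight saving is in effect and Umesk Sector is at UTC+04:00.
03:15 UTC + 4h = 07:15 Umesk Sector.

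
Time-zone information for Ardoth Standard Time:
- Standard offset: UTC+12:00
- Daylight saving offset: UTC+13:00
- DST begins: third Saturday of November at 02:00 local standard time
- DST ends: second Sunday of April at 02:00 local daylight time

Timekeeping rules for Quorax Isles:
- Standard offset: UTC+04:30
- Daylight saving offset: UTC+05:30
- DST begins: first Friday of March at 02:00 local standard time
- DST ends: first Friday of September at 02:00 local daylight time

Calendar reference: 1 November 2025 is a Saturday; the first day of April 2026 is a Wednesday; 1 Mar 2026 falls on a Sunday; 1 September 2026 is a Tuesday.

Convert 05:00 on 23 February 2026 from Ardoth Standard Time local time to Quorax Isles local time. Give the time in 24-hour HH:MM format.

1 November 2025 is a Saturday, so the first Saturday is November 1 and the third is November 15.
1 April 2026 is a Wednesday, so the first Sunday is April 5 and the second is April 12.
Daylight saving runs 15 November 2025 – 12 April 2026; 23 February 2026 is inside that window, so Ardoth Standard Time is at UTC+13:00.
05:00 Ardoth Standard Time − 13h = 16:00 UTC (rolling into the previous day, 22 February 2026).
1 March 2026 is a Sunday, so the first Friday is March 6.
1 September 2026 is a Tuesday, so the first Friday is September 4.
At the standard offset (UTC+04:30), 16:00 UTC + 4h30m = 20:30 Quorax Isles standard time.
The standard-time date in Quorax Isles, 22 February 2026, is outside the daylight-saving period (6 March – 4 September), so Quorax Isles is on standard time, UTC+04:30.
16:00 UTC + 4h30m = 20:30 Quorax Isles.

20:30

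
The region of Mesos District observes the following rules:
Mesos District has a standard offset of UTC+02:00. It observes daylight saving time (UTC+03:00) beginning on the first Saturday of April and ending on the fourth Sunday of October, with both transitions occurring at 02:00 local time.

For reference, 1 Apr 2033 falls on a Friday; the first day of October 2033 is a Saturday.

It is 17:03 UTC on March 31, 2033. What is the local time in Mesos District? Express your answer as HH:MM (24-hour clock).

19:03

1 April 2033 is a Friday, so the first Saturday is April 2.
1 October 2033 is a Saturday, so the first Sunday is October 2 and the fourth is October 23.
At the standard offset (UTC+02:00), 17:03 UTC + 2h = 19:03 Mesos District standard time.
Daylight saving runs 2 April – 23 October; the standard-time date in Mesos District, March 31, 2033, is outside that window, so Mesos District is on standard time at UTC+02:00.
17:03 UTC + 2h = 19:03 local.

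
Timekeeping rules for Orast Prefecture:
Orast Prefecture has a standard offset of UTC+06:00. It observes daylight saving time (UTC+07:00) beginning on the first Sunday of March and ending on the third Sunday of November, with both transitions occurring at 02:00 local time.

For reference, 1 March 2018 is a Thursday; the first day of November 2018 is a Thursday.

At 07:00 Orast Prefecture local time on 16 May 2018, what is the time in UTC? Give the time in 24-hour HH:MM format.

1 March 2018 is a Thursday, so the first Sunday is March 4.
1 November 2018 is a Thursday, so the first Sunday is November 4 and the third is November 18.
16 May 2018 falls between 4 March and 18 November, so daylight saving is in effect and Orast Prefecture is at UTC+07:00.
07:00 local − 7h = 00:00 UTC.

00:00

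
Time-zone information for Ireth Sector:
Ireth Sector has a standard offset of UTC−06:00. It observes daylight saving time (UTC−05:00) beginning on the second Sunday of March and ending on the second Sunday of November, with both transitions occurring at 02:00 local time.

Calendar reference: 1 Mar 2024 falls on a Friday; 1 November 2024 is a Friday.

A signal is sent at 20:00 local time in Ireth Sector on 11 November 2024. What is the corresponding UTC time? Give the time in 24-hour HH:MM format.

1 March 2024 is a Friday, so the first Sunday is March 3 and the second is March 10.
1 November 2024 is a Friday, so the first Sunday is November 3 and the second is November 10.
Daylight saving runs 10 March – 10 November; 11 November 2024 is outside that window, so Ireth Sector is on standard time at UTC−06:00.
20:00 local + 6h = 02:00 UTC (rolling into the next day, 12 November 2024).

02:00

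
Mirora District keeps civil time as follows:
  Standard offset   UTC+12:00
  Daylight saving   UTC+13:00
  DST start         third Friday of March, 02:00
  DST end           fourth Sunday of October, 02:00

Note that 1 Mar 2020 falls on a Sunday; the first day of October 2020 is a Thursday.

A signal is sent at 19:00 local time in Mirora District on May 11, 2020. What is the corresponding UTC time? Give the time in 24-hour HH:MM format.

1 March 2020 is a Sunday, so the first Friday is March 6 and the third is March 20.
1 October 2020 is a Thursday, so the first Sunday is October 4 and the fourth is October 25.
Daylight saving runs 20 March – 25 October; May 11, 2020 is inside that window, so Mirora District is at UTC+13:00.
19:00 local − 13h = 06:00 UTC.

06:00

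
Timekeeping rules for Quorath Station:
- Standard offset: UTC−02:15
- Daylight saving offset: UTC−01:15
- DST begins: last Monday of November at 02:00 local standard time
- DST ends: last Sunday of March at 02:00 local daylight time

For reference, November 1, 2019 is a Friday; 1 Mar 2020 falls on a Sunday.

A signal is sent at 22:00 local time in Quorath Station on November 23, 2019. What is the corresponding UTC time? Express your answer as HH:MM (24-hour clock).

00:15

1 November 2019 is a Friday, so Mondays fall on 4, 11, 18, 25; the last is November 25.
1 March 2020 is a Sunday, so Sundays fall on 1, 8, 15, 22, 29; the last is March 29.
Daylight saving runs 25 November 2019 – 29 March 2020; November 23, 2019 is outside that window, so Quorath Station is on standard time at UTC−02:15.
22:00 local + 2h15m = 00:15 UTC (rolling into the next day, 24 November 2019).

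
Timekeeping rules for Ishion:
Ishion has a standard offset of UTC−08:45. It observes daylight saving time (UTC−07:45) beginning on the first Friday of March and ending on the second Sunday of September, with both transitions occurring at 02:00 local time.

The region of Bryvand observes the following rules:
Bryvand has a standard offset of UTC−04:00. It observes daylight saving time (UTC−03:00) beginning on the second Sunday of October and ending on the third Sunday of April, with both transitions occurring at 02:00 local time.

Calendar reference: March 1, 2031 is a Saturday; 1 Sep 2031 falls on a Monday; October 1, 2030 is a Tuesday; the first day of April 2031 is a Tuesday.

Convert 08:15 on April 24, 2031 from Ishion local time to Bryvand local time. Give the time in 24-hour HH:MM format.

12:00

1 March 2031 is a Saturday, so the first Friday is March 7.
1 September 2031 is a Monday, so the first Sunday is September 7 and the second is September 14.
April 24, 2031 lies within the daylight-saving period (7 March – 14 September), so Ishion is on daylight time, UTC−07:45.
08:15 Ishion + 7h45m = 16:00 UTC.
1 October 2030 is a Tuesday, so the first Sunday is October 6 and the second is October 13.
1 April 2031 is a Tuesday, so the first Sunday is April 6 and the third is April 20.
At the standard offset (UTC−04:00), 16:00 UTC − 4h = 12:00 Bryvand standard time.
Daylight saving runs 13 October 2030 – 20 April 2031; the standard-time date in Bryvand, April 24, 2031, is outside that window, so Bryvand is on standard time at UTC−04:00.
16:00 UTC − 4h = 12:00 Bryvand.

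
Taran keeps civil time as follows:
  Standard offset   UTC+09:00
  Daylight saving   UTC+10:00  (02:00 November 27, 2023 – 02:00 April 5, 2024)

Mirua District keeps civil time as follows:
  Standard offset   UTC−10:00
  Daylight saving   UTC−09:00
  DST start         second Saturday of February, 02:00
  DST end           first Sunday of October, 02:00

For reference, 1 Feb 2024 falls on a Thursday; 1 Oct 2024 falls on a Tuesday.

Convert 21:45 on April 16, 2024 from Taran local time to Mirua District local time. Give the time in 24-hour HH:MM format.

April 16, 2024 does not fall between 27 November 2023 and 5 April 2024, so daylight saving is not in effect and Taran is at UTC+09:00.
21:45 Taran − 9h = 12:45 UTC.
1 February 2024 is a Thursday, so the first Saturday is February 3 and the second is February 10.
1 October 2024 is a Tuesday, so the first Sunday is October 6.
At the standard offset (UTC−10:00), 12:45 UTC − 10h = 02:45 Mirua District standard time.
The standard-time date in Mirua District, April 16, 2024, falls between 10 February and 6 October, so daylight saving is in effect and Mirua District is at UTC−09:00.
12:45 UTC − 9h = 03:45 Mirua District.

03:45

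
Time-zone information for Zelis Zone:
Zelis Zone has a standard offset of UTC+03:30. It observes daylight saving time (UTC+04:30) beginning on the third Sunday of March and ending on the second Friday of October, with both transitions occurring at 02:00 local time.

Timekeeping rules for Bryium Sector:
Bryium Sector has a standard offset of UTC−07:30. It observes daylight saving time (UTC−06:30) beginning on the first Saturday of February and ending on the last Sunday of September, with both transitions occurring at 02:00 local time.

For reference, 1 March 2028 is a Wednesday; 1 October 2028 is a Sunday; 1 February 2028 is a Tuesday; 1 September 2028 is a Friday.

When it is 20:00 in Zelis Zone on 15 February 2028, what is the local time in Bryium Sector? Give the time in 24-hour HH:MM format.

10:00

1 March 2028 is a Wednesday, so the first Sunday is March 5 and the third is March 19.
1 October 2028 is a Sunday, so the first Friday is October 6 and the second is October 13.
15 February 2028 is outside the daylight-saving period (19 March – 13 October), so Zelis Zone is on standard time, UTC+03:30.
20:00 Zelis Zone − 3h30m = 16:30 UTC.
1 February 2028 is a Tuesday, so the first Saturday is February 5.
1 September 2028 is a Friday, so Sundays fall on 3, 10, 17, 24; the last is September 24.
At the standard offset (UTC−07:30), 16:30 UTC − 7h30m = 09:00 Bryium Sector standard time.
Daylight saving runs 5 February – 24 September; the standard-time date in Bryium Sector, 15 February 2028, is inside that window, so Bryium Sector is at UTC−06:30.
16:30 UTC − 6h30m = 10:00 Bryium Sector.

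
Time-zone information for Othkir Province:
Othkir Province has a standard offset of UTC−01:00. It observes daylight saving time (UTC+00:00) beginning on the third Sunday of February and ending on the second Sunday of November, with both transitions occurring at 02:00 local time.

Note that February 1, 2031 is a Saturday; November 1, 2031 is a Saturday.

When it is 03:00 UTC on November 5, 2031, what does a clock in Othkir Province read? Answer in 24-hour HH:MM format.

03:00

1 February 2031 is a Saturday, so the first Sunday is February 2 and the third is February 16.
1 November 2031 is a Saturday, so the first Sunday is November 2 and the second is November 9.
At the standard offset (UTC−01:00), 03:00 UTC − 1h = 02:00 Othkir Province standard time.
Daylight saving runs 16 February – 9 November; the standard-time date in Othkir Province, November 5, 2031, is inside that window, so Othkir Province is at UTC+00:00.
03:00 UTC + 0h = 03:00 local.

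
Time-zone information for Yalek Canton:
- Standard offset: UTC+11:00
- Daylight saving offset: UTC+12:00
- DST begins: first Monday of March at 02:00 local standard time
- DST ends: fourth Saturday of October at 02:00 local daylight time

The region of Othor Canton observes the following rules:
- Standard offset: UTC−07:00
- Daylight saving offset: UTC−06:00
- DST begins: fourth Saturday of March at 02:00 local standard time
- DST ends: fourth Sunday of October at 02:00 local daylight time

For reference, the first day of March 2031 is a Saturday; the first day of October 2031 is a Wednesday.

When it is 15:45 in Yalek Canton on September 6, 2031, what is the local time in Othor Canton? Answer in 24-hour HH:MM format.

1 March 2031 is a Saturday, so the first Monday is March 3.
1 October 2031 is a Wednesday, so the first Saturday is October 4 and the fourth is October 25.
September 6, 2031 falls between 3 March and 25 October, so daylight saving is in effect and Yalek Canton is at UTC+12:00.
15:45 Yalek Canton − 12h = 03:45 UTC.
1 March 2031 is a Saturday, so the first Saturday is March 1 and the fourth is March 22.
1 October 2031 is a Wednesday, so the first Sunday is October 5 and the fourth is October 26.
At the standard offset (UTC−07:00), 03:45 UTC − 7h = 20:45 Othor Canton standard time (rolling into the previous day, 5 September 2031).
The standard-time date in Othor Canton, September 5, 2031, falls between 22 March and 26 October, so daylight saving is in effect and Othor Canton is at UTC−06:00.
03:45 UTC − 6h = 21:45 Othor Canton (rolling into the previous day, 5 September 2031).

21:45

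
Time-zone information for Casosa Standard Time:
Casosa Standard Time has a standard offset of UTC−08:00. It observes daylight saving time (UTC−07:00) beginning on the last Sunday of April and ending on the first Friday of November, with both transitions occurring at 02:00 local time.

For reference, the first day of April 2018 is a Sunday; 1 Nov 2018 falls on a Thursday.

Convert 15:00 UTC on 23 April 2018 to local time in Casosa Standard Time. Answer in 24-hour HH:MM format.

1 April 2018 is a Sunday, so Sundays fall on 1, 8, 15, 22, 29; the last is April 29.
1 November 2018 is a Thursday, so the first Friday is November 2.
At the standard offset (UTC−08:00), 15:00 UTC − 8h = 07:00 Casosa Standard Time standard time.
The standard-time date in Casosa Standard Time, 23 April 2018, is outside the daylight-saving period (29 April – 2 November), so Casosa Standard Time is on standard time, UTC−08:00.
15:00 UTC − 8h = 07:00 local.

07:00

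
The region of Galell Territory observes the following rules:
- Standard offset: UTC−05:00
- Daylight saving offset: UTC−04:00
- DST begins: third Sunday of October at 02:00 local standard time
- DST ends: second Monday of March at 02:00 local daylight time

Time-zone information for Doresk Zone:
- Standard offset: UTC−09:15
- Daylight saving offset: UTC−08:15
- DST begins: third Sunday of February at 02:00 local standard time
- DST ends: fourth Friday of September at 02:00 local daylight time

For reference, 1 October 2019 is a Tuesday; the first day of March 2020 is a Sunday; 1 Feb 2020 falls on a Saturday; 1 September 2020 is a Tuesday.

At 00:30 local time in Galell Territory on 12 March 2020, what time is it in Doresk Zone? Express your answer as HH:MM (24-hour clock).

1 October 2019 is a Tuesday, so the first Sunday is October 6 and the third is October 20.
1 March 2020 is a Sunday, so the first Monday is March 2 and the second is March 9.
12 March 2020 does not fall between 20 October 2019 and 9 March 2020, so daylight saving is not in effect and Galell Territory is at UTC−05:00.
00:30 Galell Territory + 5h = 05:30 UTC.
1 February 2020 is a Saturday, so the first Sunday is February 2 and the third is February 16.
1 September 2020 is a Tuesday, so the first Friday is September 4 and the fourth is September 25.
At the standard offset (UTC−09:15), 05:30 UTC − 9h15m = 20:15 Doresk Zone standard time (rolling into the previous day, 11 March 2020).
Daylight saving runs 16 February – 25 September; the standard-time date in Doresk Zone, 11 March 2020, is inside that window, so Doresk Zone is at UTC−08:15.
05:30 UTC − 8h15m = 21:15 Doresk Zone (rolling into the previous day, 11 March 2020).

21:15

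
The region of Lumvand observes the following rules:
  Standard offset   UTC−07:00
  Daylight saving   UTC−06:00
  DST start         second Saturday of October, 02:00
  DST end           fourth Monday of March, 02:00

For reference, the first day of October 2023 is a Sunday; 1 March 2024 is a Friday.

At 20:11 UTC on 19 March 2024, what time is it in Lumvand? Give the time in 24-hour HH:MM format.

14:11

1 October 2023 is a Sunday, so the first Saturday is October 7 and the second is October 14.
1 March 2024 is a Friday, so the first Monday is March 4 and the fourth is March 25.
At the standard offset (UTC−07:00), 20:11 UTC − 7h = 13:11 Lumvand standard time.
Daylight saving runs 14 October 2023 – 25 March 2024; the standard-time date in Lumvand, 19 March 2024, is inside that window, so Lumvand is at UTC−06:00.
20:11 UTC − 6h = 14:11 local.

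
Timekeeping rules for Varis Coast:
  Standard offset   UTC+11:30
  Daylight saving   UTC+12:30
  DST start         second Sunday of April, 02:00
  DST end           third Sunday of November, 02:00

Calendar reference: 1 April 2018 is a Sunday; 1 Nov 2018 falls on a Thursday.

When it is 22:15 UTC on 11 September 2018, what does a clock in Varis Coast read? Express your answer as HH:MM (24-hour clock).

10:45

1 April 2018 is a Sunday, so the first Sunday is April 1 and the second is April 8.
1 November 2018 is a Thursday, so the first Sunday is November 4 and the third is November 18.
At the standard offset (UTC+11:30), 22:15 UTC + 11h30m = 09:45 Varis Coast standard time (rolling into the next day, 12 September 2018).
The standard-time date in Varis Coast, 12 September 2018, falls between 8 April and 18 November, so daylight saving is in effect and Varis Coast is at UTC+12:30.
22:15 UTC + 12h30m = 10:45 local (rolling into the next day, 12 September 2018).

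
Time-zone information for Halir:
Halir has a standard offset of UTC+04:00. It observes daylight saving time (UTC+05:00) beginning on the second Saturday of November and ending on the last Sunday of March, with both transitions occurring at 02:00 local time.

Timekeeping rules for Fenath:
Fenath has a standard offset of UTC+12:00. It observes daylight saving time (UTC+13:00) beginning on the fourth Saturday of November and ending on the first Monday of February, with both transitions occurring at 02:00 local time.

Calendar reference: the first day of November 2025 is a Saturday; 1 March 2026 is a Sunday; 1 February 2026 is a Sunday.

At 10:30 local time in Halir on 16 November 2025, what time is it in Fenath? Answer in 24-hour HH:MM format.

1 November 2025 is a Saturday, so the first Saturday is November 1 and the second is November 8.
1 March 2026 is a Sunday, so Sundays fall on 1, 8, 15, 22, 29; the last is March 29.
Daylight saving runs 8 November 2025 – 29 March 2026; 16 November 2025 is inside that window, so Halir is at UTC+05:00.
10:30 Halir − 5h = 05:30 UTC.
1 November 2025 is a Saturday, so the first Saturday is November 1 and the fourth is November 22.
1 February 2026 is a Sunday, so the first Monday is February 2.
At the standard offset (UTC+12:00), 05:30 UTC + 12h = 17:30 Fenath standard time.
The standard-time date in Fenath, 16 November 2025, does not fall between 22 November 2025 and 2 February 2026, so daylight saving is not in effect and Fenath is at UTC+12:00.
05:30 UTC + 12h = 17:30 Fenath.

17:30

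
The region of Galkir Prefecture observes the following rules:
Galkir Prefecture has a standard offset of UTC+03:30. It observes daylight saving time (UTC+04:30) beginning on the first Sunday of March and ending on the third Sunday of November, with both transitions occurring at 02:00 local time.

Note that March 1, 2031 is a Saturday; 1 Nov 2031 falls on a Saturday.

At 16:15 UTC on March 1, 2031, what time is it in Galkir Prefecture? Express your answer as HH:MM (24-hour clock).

1 March 2031 is a Saturday, so the first Sunday is March 2.
1 November 2031 is a Saturday, so the first Sunday is November 2 and the third is November 16.
At the standard offset (UTC+03:30), 16:15 UTC + 3h30m = 19:45 Galkir Prefecture standard time.
Daylight saving runs 2 March – 16 November; the standard-time date in Galkir Prefecture, March 1, 2031, is outside that window, so Galkir Prefecture is on standard time at UTC+03:30.
16:15 UTC + 3h30m = 19:45 local.

19:45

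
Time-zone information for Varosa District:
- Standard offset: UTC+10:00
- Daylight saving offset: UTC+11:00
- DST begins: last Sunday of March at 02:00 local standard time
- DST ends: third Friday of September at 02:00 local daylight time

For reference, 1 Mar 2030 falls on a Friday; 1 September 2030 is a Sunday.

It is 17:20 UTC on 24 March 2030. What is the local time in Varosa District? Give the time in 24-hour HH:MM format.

03:20

1 March 2030 is a Friday, so Sundays fall on 3, 10, 17, 24, 31; the last is March 31.
1 September 2030 is a Sunday, so the first Friday is September 6 and the third is September 20.
At the standard offset (UTC+10:00), 17:20 UTC + 10h = 03:20 Varosa District standard time (rolling into the next day, 25 March 2030).
The standard-time date in Varosa District, 25 March 2030, is outside the daylight-saving period (31 March – 20 September), so Varosa District is on standard time, UTC+10:00.
17:20 UTC + 10h = 03:20 local (rolling into the next day, 25 March 2030).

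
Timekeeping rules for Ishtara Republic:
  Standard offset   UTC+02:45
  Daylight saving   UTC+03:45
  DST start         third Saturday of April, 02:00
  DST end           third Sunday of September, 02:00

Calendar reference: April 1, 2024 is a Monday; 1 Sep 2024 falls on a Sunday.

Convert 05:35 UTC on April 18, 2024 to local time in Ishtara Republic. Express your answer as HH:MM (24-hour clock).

08:20

1 April 2024 is a Monday, so the first Saturday is April 6 and the third is April 20.
1 September 2024 is a Sunday, so the first Sunday is September 1 and the third is September 15.
At the standard offset (UTC+02:45), 05:35 UTC + 2h45m = 08:20 Ishtara Republic standard time.
The standard-time date in Ishtara Republic, April 18, 2024, does not fall between 20 April and 15 September, so daylight saving is not in effect and Ishtara Republic is at UTC+02:45.
05:35 UTC + 2h45m = 08:20 local.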